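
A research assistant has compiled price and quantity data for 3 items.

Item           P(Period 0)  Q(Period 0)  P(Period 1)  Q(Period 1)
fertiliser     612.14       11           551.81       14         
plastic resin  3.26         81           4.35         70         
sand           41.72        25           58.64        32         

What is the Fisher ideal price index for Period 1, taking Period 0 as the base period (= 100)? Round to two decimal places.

Laspeyres component (base-period weights):
ΣP(Period 1)Q(Period 0) = 551.81×11 + 4.35×81 + 58.64×25 = 6069.91 + 352.35 + 1466 = 7888.26
ΣP(Period 0)Q(Period 0) = 612.14×11 + 3.26×81 + 41.72×25 = 6733.54 + 264.06 + 1043 = 8040.6
L = 7888.26 / 8040.6 × 100 = 98.1054
Paasche component (current-period weights):
ΣP(Period 1)Q(Period 1) = 551.81×14 + 4.35×70 + 58.64×32 = 7725.34 + 304.5 + 1876.48 = 9906.32
ΣP(Period 0)Q(Period 1) = 612.14×14 + 3.26×70 + 41.72×32 = 8569.96 + 228.2 + 1335.04 = 10133.2
P = 9906.32 / 10133.2 × 100 = 97.7610
Fisher = √(L × P) = √(98.1054 × 97.7610) = 97.9330

97.93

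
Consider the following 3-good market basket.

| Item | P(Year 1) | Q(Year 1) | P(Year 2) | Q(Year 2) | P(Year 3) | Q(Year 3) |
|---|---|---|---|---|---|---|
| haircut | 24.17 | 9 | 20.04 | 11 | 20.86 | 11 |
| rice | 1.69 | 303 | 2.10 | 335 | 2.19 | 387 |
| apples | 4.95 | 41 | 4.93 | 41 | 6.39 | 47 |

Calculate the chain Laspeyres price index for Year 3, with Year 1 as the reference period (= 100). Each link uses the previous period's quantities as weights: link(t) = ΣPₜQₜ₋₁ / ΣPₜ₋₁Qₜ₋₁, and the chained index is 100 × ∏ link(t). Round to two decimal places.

Link Year 1→Year 2:
ΣP(Year 2)Q(Year 1) = 20.04×9 + 2.10×303 + 4.93×41 = 180.36 + 636.3 + 202.13 = 1018.79
ΣP(Year 1)Q(Year 1) = 24.17×9 + 1.69×303 + 4.95×41 = 217.53 + 512.07 + 202.95 = 932.55
link = 1018.79/932.55 = 1.092478
Link Year 2→Year 3:
ΣP(Year 3)Q(Year 2) = 20.86×11 + 2.19×335 + 6.39×41 = 229.46 + 733.65 + 261.99 = 1225.1
ΣP(Year 2)Q(Year 2) = 20.04×11 + 2.10×335 + 4.93×41 = 220.44 + 703.5 + 202.13 = 1126.07
link = 1225.1/1126.07 = 1.087943
Chained index = 100 × 1.092478 × 1.087943 = 118.8553

118.86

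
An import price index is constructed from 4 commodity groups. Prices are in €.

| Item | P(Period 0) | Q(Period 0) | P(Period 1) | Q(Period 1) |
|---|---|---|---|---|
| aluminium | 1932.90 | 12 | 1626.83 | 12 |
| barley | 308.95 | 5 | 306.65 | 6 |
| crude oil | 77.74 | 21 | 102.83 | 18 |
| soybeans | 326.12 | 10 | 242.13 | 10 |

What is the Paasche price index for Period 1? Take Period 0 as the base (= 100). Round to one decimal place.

86.3

Paasche price index uses current-period quantities as weights.
ΣP(Period 1)·Q(Period 1) = 1626.83×12 + 306.65×6 + 102.83×18 + 242.13×10 = 19521.96 + 1839.9 + 1850.94 + 2421.3 = 25634.1
ΣP(Period 0)·Q(Period 1) = 1932.90×12 + 308.95×6 + 77.74×18 + 326.12×10 = 23194.8 + 1853.7 + 1399.32 + 3261.2 = 29709.02
Index = 25634.1 / 29709.02 × 100 = 86.2839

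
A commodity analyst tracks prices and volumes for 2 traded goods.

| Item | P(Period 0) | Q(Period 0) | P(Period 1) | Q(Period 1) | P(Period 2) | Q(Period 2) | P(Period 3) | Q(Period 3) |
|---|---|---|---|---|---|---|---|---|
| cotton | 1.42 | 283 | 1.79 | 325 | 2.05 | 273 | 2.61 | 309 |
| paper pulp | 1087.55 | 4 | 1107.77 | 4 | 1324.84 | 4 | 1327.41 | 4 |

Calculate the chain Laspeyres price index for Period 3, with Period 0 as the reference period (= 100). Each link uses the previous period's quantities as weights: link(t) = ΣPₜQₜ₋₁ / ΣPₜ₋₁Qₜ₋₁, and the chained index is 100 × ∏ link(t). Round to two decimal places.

Link Period 0→Period 1:
ΣP(Period 1)Q(Period 0) = 1.79×283 + 1107.77×4 = 506.57 + 4431.08 = 4937.65
ΣP(Period 0)Q(Period 0) = 1.42×283 + 1087.55×4 = 401.86 + 4350.2 = 4752.06
link = 4937.65/4752.06 = 1.039055
Link Period 1→Period 2:
ΣP(Period 2)Q(Period 1) = 2.05×325 + 1324.84×4 = 666.25 + 5299.36 = 5965.61
ΣP(Period 1)Q(Period 1) = 1.79×325 + 1107.77×4 = 581.75 + 4431.08 = 5012.83
link = 5965.61/5012.83 = 1.190068
Link Period 2→Period 3:
ΣP(Period 3)Q(Period 2) = 2.61×273 + 1327.41×4 = 712.53 + 5309.64 = 6022.17
ΣP(Period 2)Q(Period 2) = 2.05×273 + 1324.84×4 = 559.65 + 5299.36 = 5859.01
link = 6022.17/5859.01 = 1.027848
Chained index = 100 × 1.039055 × 1.190068 × 1.027848 = 127.0981

127.10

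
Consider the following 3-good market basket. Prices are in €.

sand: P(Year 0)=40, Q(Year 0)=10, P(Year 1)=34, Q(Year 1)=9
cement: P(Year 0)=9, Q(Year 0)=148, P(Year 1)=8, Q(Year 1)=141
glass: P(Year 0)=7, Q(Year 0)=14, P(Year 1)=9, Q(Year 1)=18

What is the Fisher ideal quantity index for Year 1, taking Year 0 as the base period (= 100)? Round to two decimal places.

96.31

Laspeyres component (base-period weights):
ΣP(Year 0)Q(Year 1) = 40×9 + 9×141 + 7×18 = 360 + 1269 + 126 = 1755
ΣP(Year 0)Q(Year 0) = 40×10 + 9×148 + 7×14 = 400 + 1332 + 98 = 1830
L = 1755 / 1830 × 100 = 95.9016
Paasche component (current-period weights):
ΣP(Year 1)Q(Year 1) = 34×9 + 8×141 + 9×18 = 306 + 1128 + 162 = 1596
ΣP(Year 1)Q(Year 0) = 34×10 + 8×148 + 9×14 = 340 + 1184 + 126 = 1650
P = 1596 / 1650 × 100 = 96.7273
Fisher = √(L × P) = √(95.9016 × 96.7273) = 96.3136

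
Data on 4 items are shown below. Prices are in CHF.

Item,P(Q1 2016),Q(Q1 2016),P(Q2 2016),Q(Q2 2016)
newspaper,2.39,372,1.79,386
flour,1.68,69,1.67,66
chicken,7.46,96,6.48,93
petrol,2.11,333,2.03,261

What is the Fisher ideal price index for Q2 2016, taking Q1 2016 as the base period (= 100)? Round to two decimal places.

Laspeyres component (base-period weights):
ΣP(Q2 2016)Q(Q1 2016) = 1.79×372 + 1.67×69 + 6.48×96 + 2.03×333 = 665.88 + 115.23 + 622.08 + 675.99 = 2079.18
ΣP(Q1 2016)Q(Q1 2016) = 2.39×372 + 1.68×69 + 7.46×96 + 2.11×333 = 889.08 + 115.92 + 716.16 + 702.63 = 2423.79
L = 2079.18 / 2423.79 × 100 = 85.7822
Paasche component (current-period weights):
ΣP(Q2 2016)Q(Q2 2016) = 1.79×386 + 1.67×66 + 6.48×93 + 2.03×261 = 690.94 + 110.22 + 602.64 + 529.83 = 1933.63
ΣP(Q1 2016)Q(Q2 2016) = 2.39×386 + 1.68×66 + 7.46×93 + 2.11×261 = 922.54 + 110.88 + 693.78 + 550.71 = 2277.91
P = 1933.63 / 2277.91 × 100 = 84.8861
Fisher = √(L × P) = √(85.7822 × 84.8861) = 85.3330

85.33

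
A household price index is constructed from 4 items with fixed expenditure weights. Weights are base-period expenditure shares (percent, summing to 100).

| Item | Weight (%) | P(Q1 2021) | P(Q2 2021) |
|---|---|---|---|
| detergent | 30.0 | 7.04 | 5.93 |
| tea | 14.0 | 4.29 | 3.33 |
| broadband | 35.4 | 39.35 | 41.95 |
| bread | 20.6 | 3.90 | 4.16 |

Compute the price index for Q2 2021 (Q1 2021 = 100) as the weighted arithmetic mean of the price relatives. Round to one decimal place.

detergent: 30.0 × (5.93/7.04) = 30.0 × 0.842330 = 25.2699
tea: 14.0 × (3.33/4.29) = 14.0 × 0.776224 = 10.8671
broadband: 35.4 × (41.95/39.35) = 35.4 × 1.066074 = 37.7390
bread: 20.6 × (4.16/3.90) = 20.6 × 1.066667 = 21.9733
Index = Σ wᵢ·(p₁ᵢ/p₀ᵢ) = 25.2699 + 10.8671 + 37.7390 + 21.9733 = 95.8494

95.8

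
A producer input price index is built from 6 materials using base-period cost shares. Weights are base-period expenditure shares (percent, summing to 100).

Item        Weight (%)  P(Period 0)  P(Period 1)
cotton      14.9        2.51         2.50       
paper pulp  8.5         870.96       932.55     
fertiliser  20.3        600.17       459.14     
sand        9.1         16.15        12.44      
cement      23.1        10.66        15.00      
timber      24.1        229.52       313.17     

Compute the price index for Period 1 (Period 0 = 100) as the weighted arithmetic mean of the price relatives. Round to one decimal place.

cotton: 14.9 × (2.50/2.51) = 14.9 × 0.996016 = 14.8406
paper pulp: 8.5 × (932.55/870.96) = 8.5 × 1.070715 = 9.1011
fertiliser: 20.3 × (459.14/600.17) = 20.3 × 0.765017 = 15.5298
sand: 9.1 × (12.44/16.15) = 9.1 × 0.770279 = 7.0095
cement: 23.1 × (15.00/10.66) = 23.1 × 1.407129 = 32.5047
timber: 24.1 × (313.17/229.52) = 24.1 × 1.364456 = 32.8834
Index = Σ wᵢ·(p₁ᵢ/p₀ᵢ) = 14.8406 + 9.1011 + 15.5298 + 7.0095 + 32.5047 + 32.8834 = 111.8692

111.9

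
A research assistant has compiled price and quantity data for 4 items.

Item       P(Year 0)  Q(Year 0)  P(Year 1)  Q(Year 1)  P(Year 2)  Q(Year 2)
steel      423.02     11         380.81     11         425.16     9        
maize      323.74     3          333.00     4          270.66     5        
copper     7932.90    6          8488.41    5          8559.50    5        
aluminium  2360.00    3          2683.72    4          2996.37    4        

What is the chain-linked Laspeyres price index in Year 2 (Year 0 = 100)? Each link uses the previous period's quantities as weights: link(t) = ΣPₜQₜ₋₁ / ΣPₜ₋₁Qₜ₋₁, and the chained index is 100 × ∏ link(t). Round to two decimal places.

Link Year 0→Year 1:
ΣP(Year 1)Q(Year 0) = 380.81×11 + 333.00×3 + 8488.41×6 + 2683.72×3 = 4188.91 + 999 + 50930.46 + 8051.16 = 64169.53
ΣP(Year 0)Q(Year 0) = 423.02×11 + 323.74×3 + 7932.90×6 + 2360.00×3 = 4653.22 + 971.22 + 47597.4 + 7080 = 60301.84
link = 64169.53/60301.84 = 1.064139
Link Year 1→Year 2:
ΣP(Year 2)Q(Year 1) = 425.16×11 + 270.66×4 + 8559.50×5 + 2996.37×4 = 4676.76 + 1082.64 + 42797.5 + 11985.48 = 60542.38
ΣP(Year 1)Q(Year 1) = 380.81×11 + 333.00×4 + 8488.41×5 + 2683.72×4 = 4188.91 + 1332 + 42442.05 + 10734.88 = 58697.84
link = 60542.38/58697.84 = 1.031424
Chained index = 100 × 1.064139 × 1.031424 = 109.7579

109.76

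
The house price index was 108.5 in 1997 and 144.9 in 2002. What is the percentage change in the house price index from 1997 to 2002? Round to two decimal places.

Change = (144.9 − 108.5) / 108.5 × 100
       = 36.4 / 108.5 × 100 = 33.5484%

33.55%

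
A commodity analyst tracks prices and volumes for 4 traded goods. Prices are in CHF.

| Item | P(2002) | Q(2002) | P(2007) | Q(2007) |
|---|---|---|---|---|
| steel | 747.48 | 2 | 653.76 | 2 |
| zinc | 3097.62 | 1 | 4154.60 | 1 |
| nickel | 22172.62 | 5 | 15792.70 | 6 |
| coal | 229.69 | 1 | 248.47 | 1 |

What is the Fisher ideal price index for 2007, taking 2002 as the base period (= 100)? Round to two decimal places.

73.04

Laspeyres component (base-period weights):
ΣP(2007)Q(2002) = 653.76×2 + 4154.60×1 + 15792.70×5 + 248.47×1 = 1307.52 + 4154.6 + 78963.5 + 248.47 = 84674.09
ΣP(2002)Q(2002) = 747.48×2 + 3097.62×1 + 22172.62×5 + 229.69×1 = 1494.96 + 3097.62 + 110863.1 + 229.69 = 115685.37
L = 84674.09 / 115685.37 × 100 = 73.1934
Paasche component (current-period weights):
ΣP(2007)Q(2007) = 653.76×2 + 4154.60×1 + 15792.70×6 + 248.47×1 = 1307.52 + 4154.6 + 94756.2 + 248.47 = 100466.79
ΣP(2002)Q(2007) = 747.48×2 + 3097.62×1 + 22172.62×6 + 229.69×1 = 1494.96 + 3097.62 + 133035.72 + 229.69 = 137857.99
P = 100466.79 / 137857.99 × 100 = 72.8770
Fisher = √(L × P) = √(73.1934 × 72.8770) = 73.0351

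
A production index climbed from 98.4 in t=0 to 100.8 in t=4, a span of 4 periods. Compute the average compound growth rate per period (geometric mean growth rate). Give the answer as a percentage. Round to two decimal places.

Growth factor = (100.8/98.4)^(1/4) = (1.024390)^(1/4) = 1.006043
Growth rate = 1.006043 − 1 = 0.006043 = 0.6043%

0.60%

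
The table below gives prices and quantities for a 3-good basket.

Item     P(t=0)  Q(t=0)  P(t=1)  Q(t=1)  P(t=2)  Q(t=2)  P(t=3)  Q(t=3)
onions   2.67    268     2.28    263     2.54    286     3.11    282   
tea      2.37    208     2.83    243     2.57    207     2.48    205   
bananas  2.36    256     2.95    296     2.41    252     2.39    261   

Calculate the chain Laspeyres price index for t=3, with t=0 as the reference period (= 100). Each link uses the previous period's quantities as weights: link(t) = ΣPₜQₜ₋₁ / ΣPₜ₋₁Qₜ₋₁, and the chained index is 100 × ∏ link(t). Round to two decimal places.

Link t=0→t=1:
ΣP(t=1)Q(t=0) = 2.28×268 + 2.83×208 + 2.95×256 = 611.04 + 588.64 + 755.2 = 1954.88
ΣP(t=0)Q(t=0) = 2.67×268 + 2.37×208 + 2.36×256 = 715.56 + 492.96 + 604.16 = 1812.68
link = 1954.88/1812.68 = 1.078447
Link t=1→t=2:
ΣP(t=2)Q(t=1) = 2.54×263 + 2.57×243 + 2.41×296 = 668.02 + 624.51 + 713.36 = 2005.89
ΣP(t=1)Q(t=1) = 2.28×263 + 2.83×243 + 2.95×296 = 599.64 + 687.69 + 873.2 = 2160.53
link = 2005.89/2160.53 = 0.928425
Link t=2→t=3:
ΣP(t=3)Q(t=2) = 3.11×286 + 2.48×207 + 2.39×252 = 889.46 + 513.36 + 602.28 = 2005.1
ΣP(t=2)Q(t=2) = 2.54×286 + 2.57×207 + 2.41×252 = 726.44 + 531.99 + 607.32 = 1865.75
link = 2005.1/1865.75 = 1.074688
Chained index = 100 × 1.078447 × 0.928425 × 1.074688 = 107.6040

107.60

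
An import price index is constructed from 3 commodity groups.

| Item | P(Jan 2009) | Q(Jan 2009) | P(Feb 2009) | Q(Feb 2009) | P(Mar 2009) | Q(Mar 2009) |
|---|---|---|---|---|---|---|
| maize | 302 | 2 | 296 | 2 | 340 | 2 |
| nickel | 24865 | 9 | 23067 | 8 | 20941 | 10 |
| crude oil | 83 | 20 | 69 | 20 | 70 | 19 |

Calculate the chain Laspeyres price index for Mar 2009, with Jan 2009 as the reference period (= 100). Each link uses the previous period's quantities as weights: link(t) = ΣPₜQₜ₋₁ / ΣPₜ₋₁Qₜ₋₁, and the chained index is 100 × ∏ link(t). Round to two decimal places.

84.31

Link Jan 2009→Feb 2009:
ΣP(Feb 2009)Q(Jan 2009) = 296×2 + 23067×9 + 69×20 = 592 + 207603 + 1380 = 209575
ΣP(Jan 2009)Q(Jan 2009) = 302×2 + 24865×9 + 83×20 = 604 + 223785 + 1660 = 226049
link = 209575/226049 = 0.927122
Link Feb 2009→Mar 2009:
ΣP(Mar 2009)Q(Feb 2009) = 340×2 + 20941×8 + 70×20 = 680 + 167528 + 1400 = 169608
ΣP(Feb 2009)Q(Feb 2009) = 296×2 + 23067×8 + 69×20 = 592 + 184536 + 1380 = 186508
link = 169608/186508 = 0.909387
Chained index = 100 × 0.927122 × 0.909387 = 84.3113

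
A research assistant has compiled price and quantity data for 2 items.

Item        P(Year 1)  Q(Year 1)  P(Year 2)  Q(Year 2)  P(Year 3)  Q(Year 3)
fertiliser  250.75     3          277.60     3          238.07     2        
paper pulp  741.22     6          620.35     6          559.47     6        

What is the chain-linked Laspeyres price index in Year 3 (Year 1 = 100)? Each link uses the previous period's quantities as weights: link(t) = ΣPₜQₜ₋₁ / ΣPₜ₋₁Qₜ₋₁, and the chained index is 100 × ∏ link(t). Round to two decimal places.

Link Year 1→Year 2:
ΣP(Year 2)Q(Year 1) = 277.60×3 + 620.35×6 = 832.8 + 3722.1 = 4554.9
ΣP(Year 1)Q(Year 1) = 250.75×3 + 741.22×6 = 752.25 + 4447.32 = 5199.57
link = 4554.9/5199.57 = 0.876015
Link Year 2→Year 3:
ΣP(Year 3)Q(Year 2) = 238.07×3 + 559.47×6 = 714.21 + 3356.82 = 4071.03
ΣP(Year 2)Q(Year 2) = 277.60×3 + 620.35×6 = 832.8 + 3722.1 = 4554.9
link = 4071.03/4554.9 = 0.893769
Chained index = 100 × 0.876015 × 0.893769 = 78.2955

78.30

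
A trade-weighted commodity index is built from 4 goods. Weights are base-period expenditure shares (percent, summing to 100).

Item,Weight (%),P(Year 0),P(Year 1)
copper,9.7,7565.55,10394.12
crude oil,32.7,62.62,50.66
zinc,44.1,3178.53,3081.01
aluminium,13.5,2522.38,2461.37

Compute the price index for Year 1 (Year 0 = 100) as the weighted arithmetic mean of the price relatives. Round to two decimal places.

copper: 9.7 × (10394.12/7565.55) = 9.7 × 1.373875 = 13.3266
crude oil: 32.7 × (50.66/62.62) = 32.7 × 0.809007 = 26.4545
zinc: 44.1 × (3081.01/3178.53) = 44.1 × 0.969319 = 42.7470
aluminium: 13.5 × (2461.37/2522.38) = 13.5 × 0.975813 = 13.1735
Index = Σ wᵢ·(p₁ᵢ/p₀ᵢ) = 13.3266 + 26.4545 + 42.7470 + 13.1735 = 95.7016

95.70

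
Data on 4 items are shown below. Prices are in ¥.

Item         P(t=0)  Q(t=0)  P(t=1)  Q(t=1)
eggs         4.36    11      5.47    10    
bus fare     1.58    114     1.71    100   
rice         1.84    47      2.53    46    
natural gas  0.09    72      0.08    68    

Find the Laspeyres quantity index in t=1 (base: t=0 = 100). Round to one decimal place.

91.1

Laspeyres quantity index uses base-period prices as weights.
ΣP(t=0)·Q(t=1) = 4.36×10 + 1.58×100 + 1.84×46 + 0.09×68 = 43.6 + 158 + 84.64 + 6.12 = 292.36
ΣP(t=0)·Q(t=0) = 4.36×11 + 1.58×114 + 1.84×47 + 0.09×72 = 47.96 + 180.12 + 86.48 + 6.48 = 321.04
Index = 292.36 / 321.04 × 100 = 91.0665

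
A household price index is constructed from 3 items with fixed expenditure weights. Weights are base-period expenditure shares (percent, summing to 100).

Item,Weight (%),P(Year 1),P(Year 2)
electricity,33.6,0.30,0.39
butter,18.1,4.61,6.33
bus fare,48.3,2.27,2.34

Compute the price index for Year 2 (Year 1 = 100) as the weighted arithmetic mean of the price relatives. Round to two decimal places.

118.32

electricity: 33.6 × (0.39/0.30) = 33.6 × 1.300000 = 43.6800
butter: 18.1 × (6.33/4.61) = 18.1 × 1.373102 = 24.8531
bus fare: 48.3 × (2.34/2.27) = 48.3 × 1.030837 = 49.7894
Index = Σ wᵢ·(p₁ᵢ/p₀ᵢ) = 43.6800 + 24.8531 + 49.7894 = 118.3226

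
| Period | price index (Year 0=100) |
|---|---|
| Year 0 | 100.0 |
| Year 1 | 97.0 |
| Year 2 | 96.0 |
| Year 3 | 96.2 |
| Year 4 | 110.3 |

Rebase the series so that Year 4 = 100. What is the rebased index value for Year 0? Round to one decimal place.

Rebased(Year 0) = 100.0 / 110.3 × 100 = 90.6618

90.7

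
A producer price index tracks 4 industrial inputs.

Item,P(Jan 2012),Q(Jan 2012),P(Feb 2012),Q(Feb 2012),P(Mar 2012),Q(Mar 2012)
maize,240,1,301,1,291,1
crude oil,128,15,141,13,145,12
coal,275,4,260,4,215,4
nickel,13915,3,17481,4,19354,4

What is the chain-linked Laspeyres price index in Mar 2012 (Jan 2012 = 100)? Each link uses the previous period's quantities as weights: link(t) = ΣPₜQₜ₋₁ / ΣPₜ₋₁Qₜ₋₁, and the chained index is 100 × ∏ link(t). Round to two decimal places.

Link Jan 2012→Feb 2012:
ΣP(Feb 2012)Q(Jan 2012) = 301×1 + 141×15 + 260×4 + 17481×3 = 301 + 2115 + 1040 + 52443 = 55899
ΣP(Jan 2012)Q(Jan 2012) = 240×1 + 128×15 + 275×4 + 13915×3 = 240 + 1920 + 1100 + 41745 = 45005
link = 55899/45005 = 1.242062
Link Feb 2012→Mar 2012:
ΣP(Mar 2012)Q(Feb 2012) = 291×1 + 145×13 + 215×4 + 19354×4 = 291 + 1885 + 860 + 77416 = 80452
ΣP(Feb 2012)Q(Feb 2012) = 301×1 + 141×13 + 260×4 + 17481×4 = 301 + 1833 + 1040 + 69924 = 73098
link = 80452/73098 = 1.100605
Chained index = 100 × 1.242062 × 1.100605 = 136.7019

136.70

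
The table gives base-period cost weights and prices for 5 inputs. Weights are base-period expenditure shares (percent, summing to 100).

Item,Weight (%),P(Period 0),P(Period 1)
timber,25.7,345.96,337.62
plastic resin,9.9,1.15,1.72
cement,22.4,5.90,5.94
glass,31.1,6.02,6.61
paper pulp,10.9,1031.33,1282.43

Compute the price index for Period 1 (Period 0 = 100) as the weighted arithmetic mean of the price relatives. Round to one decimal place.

timber: 25.7 × (337.62/345.96) = 25.7 × 0.975893 = 25.0805
plastic resin: 9.9 × (1.72/1.15) = 9.9 × 1.495652 = 14.8070
cement: 22.4 × (5.94/5.90) = 22.4 × 1.006780 = 22.5519
glass: 31.1 × (6.61/6.02) = 31.1 × 1.098007 = 34.1480
paper pulp: 10.9 × (1282.43/1031.33) = 10.9 × 1.243472 = 13.5538
Index = Σ wᵢ·(p₁ᵢ/p₀ᵢ) = 25.0805 + 14.8070 + 22.5519 + 34.1480 + 13.5538 = 110.1411

110.1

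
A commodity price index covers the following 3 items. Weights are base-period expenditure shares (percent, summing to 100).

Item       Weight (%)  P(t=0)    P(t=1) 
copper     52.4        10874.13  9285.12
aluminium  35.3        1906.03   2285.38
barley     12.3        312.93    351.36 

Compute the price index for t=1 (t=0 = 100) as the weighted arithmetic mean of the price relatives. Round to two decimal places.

100.88

copper: 52.4 × (9285.12/10874.13) = 52.4 × 0.853872 = 44.7429
aluminium: 35.3 × (2285.38/1906.03) = 35.3 × 1.199026 = 42.3256
barley: 12.3 × (351.36/312.93) = 12.3 × 1.122807 = 13.8105
Index = Σ wᵢ·(p₁ᵢ/p₀ᵢ) = 44.7429 + 42.3256 + 13.8105 = 100.8791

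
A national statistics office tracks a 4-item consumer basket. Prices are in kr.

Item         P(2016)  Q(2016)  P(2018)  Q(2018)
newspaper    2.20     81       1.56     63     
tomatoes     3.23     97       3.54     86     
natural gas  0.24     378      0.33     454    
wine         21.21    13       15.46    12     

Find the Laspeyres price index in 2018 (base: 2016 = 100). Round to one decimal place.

92.7

Laspeyres price index uses base-period quantities as weights.
ΣP(2018)·Q(2016) = 1.56×81 + 3.54×97 + 0.33×378 + 15.46×13 = 126.36 + 343.38 + 124.74 + 200.98 = 795.46
ΣP(2016)·Q(2016) = 2.20×81 + 3.23×97 + 0.24×378 + 21.21×13 = 178.2 + 313.31 + 90.72 + 275.73 = 857.96
Index = 795.46 / 857.96 × 100 = 92.7153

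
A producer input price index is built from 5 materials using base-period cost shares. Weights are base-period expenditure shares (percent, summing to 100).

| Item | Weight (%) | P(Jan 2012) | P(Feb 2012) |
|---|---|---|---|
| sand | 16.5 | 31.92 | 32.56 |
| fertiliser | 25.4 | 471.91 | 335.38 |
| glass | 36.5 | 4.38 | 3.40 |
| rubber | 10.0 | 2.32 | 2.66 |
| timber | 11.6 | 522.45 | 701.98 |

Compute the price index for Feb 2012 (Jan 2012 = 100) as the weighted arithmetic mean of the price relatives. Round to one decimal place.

sand: 16.5 × (32.56/31.92) = 16.5 × 1.020050 = 16.8308
fertiliser: 25.4 × (335.38/471.91) = 25.4 × 0.710686 = 18.0514
glass: 36.5 × (3.40/4.38) = 36.5 × 0.776256 = 28.3333
rubber: 10.0 × (2.66/2.32) = 10.0 × 1.146552 = 11.4655
timber: 11.6 × (701.98/522.45) = 11.6 × 1.343631 = 15.5861
Index = Σ wᵢ·(p₁ᵢ/p₀ᵢ) = 16.8308 + 18.0514 + 28.3333 + 11.4655 + 15.5861 = 90.2672

90.3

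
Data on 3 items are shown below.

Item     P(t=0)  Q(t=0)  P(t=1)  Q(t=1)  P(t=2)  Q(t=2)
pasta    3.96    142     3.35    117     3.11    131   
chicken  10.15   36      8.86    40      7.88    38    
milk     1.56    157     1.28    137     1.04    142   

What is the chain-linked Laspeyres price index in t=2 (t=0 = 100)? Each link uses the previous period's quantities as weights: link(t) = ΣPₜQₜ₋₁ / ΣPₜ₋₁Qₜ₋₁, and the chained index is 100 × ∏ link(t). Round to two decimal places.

75.68

Link t=0→t=1:
ΣP(t=1)Q(t=0) = 3.35×142 + 8.86×36 + 1.28×157 = 475.7 + 318.96 + 200.96 = 995.62
ΣP(t=0)Q(t=0) = 3.96×142 + 10.15×36 + 1.56×157 = 562.32 + 365.4 + 244.92 = 1172.64
link = 995.62/1172.64 = 0.849041
Link t=1→t=2:
ΣP(t=2)Q(t=1) = 3.11×117 + 7.88×40 + 1.04×137 = 363.87 + 315.2 + 142.48 = 821.55
ΣP(t=1)Q(t=1) = 3.35×117 + 8.86×40 + 1.28×137 = 391.95 + 354.4 + 175.36 = 921.71
link = 821.55/921.71 = 0.891332
Chained index = 100 × 0.849041 × 0.891332 = 75.6778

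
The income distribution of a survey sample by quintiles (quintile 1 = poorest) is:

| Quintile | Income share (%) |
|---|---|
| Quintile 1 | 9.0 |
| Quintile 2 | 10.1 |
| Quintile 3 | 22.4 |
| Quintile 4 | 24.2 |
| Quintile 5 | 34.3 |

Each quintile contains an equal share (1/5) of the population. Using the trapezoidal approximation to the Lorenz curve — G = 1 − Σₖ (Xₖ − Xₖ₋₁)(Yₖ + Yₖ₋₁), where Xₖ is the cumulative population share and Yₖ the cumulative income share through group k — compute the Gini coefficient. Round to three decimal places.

0.259

Cumulative income shares Yₖ: 0.0900, 0.1910, 0.4150, 0.6570, 1.0000
Σ (Xₖ−Xₖ₋₁)(Yₖ+Yₖ₋₁) = (1/5)(0.0900+0.0000) + (1/5)(0.1910+0.0900) + (1/5)(0.4150+0.1910) + (1/5)(0.6570+0.4150) + (1/5)(1.0000+0.6570)
  = 0.0180 + 0.0562 + 0.1212 + 0.2144 + 0.3314 = 0.7412
G = 1 − 0.7412 = 0.2588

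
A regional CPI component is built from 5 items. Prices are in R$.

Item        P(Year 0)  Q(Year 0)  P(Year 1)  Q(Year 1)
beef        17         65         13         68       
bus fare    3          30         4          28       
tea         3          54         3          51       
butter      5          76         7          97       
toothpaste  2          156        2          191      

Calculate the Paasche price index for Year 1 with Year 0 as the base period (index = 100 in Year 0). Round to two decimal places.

97.79

Paasche price index uses current-period quantities as weights.
ΣP(Year 1)·Q(Year 1) = 13×68 + 4×28 + 3×51 + 7×97 + 2×191 = 884 + 112 + 153 + 679 + 382 = 2210
ΣP(Year 0)·Q(Year 1) = 17×68 + 3×28 + 3×51 + 5×97 + 2×191 = 1156 + 84 + 153 + 485 + 382 = 2260
Index = 2210 / 2260 × 100 = 97.7876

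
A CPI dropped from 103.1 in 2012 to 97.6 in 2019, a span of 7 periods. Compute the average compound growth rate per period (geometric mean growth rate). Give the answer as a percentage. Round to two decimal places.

Growth factor = (97.6/103.1)^(1/7) = (0.946654)^(1/7) = 0.992199
Growth rate = 0.992199 − 1 = -0.007801 = -0.7801%

-0.78%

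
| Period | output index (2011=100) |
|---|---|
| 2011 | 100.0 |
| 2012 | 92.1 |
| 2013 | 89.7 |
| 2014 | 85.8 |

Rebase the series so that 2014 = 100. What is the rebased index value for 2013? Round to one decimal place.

104.5

Rebased(2013) = 89.7 / 85.8 × 100 = 104.5455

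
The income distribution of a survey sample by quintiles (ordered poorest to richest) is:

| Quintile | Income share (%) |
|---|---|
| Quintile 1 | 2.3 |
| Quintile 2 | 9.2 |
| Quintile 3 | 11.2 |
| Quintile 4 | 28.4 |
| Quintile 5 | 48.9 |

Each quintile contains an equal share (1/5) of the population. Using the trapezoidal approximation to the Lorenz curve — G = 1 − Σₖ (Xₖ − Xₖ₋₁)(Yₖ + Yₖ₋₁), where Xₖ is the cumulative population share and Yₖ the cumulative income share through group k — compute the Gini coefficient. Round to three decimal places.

Cumulative income shares Yₖ: 0.0230, 0.1150, 0.2270, 0.5110, 1.0000
Σ (Xₖ−Xₖ₋₁)(Yₖ+Yₖ₋₁) = (1/5)(0.0230+0.0000) + (1/5)(0.1150+0.0230) + (1/5)(0.2270+0.1150) + (1/5)(0.5110+0.2270) + (1/5)(1.0000+0.5110)
  = 0.0046 + 0.0276 + 0.0684 + 0.1476 + 0.3022 = 0.5504
G = 1 − 0.5504 = 0.4496

0.450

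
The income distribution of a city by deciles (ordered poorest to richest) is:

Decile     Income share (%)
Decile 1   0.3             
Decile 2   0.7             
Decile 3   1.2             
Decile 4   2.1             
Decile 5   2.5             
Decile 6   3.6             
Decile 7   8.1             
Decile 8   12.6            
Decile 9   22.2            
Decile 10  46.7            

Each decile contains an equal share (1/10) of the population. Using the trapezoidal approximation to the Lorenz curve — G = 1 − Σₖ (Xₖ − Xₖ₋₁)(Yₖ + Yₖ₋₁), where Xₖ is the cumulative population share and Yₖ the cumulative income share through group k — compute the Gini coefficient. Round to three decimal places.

Cumulative income shares Yₖ: 0.0030, 0.0100, 0.0220, 0.0430, 0.0680, 0.1040, 0.1850, 0.3110, 0.5330, 1.0000
Σ (Xₖ−Xₖ₋₁)(Yₖ+Yₖ₋₁) = (1/10)(0.0030+0.0000) + (1/10)(0.0100+0.0030) + (1/10)(0.0220+0.0100) + (1/10)(0.0430+0.0220) + (1/10)(0.0680+0.0430) + (1/10)(0.1040+0.0680) + (1/10)(0.1850+0.1040) + (1/10)(0.3110+0.1850) + (1/10)(0.5330+0.3110) + (1/10)(1.0000+0.5330)
  = 0.0003 + 0.0013 + 0.0032 + 0.0065 + 0.0111 + 0.0172 + 0.0289 + 0.0496 + 0.0844 + 0.1533 = 0.3558
G = 1 − 0.3558 = 0.6442

0.644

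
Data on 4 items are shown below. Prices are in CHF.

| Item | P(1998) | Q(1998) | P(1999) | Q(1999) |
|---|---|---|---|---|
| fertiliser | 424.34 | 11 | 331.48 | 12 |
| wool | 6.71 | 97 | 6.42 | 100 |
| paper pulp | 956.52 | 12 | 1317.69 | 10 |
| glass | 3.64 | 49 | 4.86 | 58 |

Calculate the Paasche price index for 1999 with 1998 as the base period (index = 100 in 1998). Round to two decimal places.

116.34

Paasche price index uses current-period quantities as weights.
ΣP(1999)·Q(1999) = 331.48×12 + 6.42×100 + 1317.69×10 + 4.86×58 = 3977.76 + 642 + 13176.9 + 281.88 = 18078.54
ΣP(1998)·Q(1999) = 424.34×12 + 6.71×100 + 956.52×10 + 3.64×58 = 5092.08 + 671 + 9565.2 + 211.12 = 15539.4
Index = 18078.54 / 15539.4 × 100 = 116.3400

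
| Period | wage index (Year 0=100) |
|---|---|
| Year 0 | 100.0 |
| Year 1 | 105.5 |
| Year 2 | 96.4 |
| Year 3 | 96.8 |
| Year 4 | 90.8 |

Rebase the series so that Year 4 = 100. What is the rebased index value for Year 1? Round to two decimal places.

Rebased(Year 1) = 105.5 / 90.8 × 100 = 116.1894

116.19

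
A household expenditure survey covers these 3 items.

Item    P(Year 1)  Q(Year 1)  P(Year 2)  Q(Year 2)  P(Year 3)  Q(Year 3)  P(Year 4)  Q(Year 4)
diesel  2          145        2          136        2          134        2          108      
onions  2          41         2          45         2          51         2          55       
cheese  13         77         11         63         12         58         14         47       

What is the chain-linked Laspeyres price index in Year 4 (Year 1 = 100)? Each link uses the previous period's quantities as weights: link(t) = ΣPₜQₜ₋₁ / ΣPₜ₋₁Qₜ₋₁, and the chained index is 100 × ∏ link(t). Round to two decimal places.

104.32

Link Year 1→Year 2:
ΣP(Year 2)Q(Year 1) = 2×145 + 2×41 + 11×77 = 290 + 82 + 847 = 1219
ΣP(Year 1)Q(Year 1) = 2×145 + 2×41 + 13×77 = 290 + 82 + 1001 = 1373
link = 1219/1373 = 0.887837
Link Year 2→Year 3:
ΣP(Year 3)Q(Year 2) = 2×136 + 2×45 + 12×63 = 272 + 90 + 756 = 1118
ΣP(Year 2)Q(Year 2) = 2×136 + 2×45 + 11×63 = 272 + 90 + 693 = 1055
link = 1118/1055 = 1.059716
Link Year 3→Year 4:
ΣP(Year 4)Q(Year 3) = 2×134 + 2×51 + 14×58 = 268 + 102 + 812 = 1182
ΣP(Year 3)Q(Year 3) = 2×134 + 2×51 + 12×58 = 268 + 102 + 696 = 1066
link = 1182/1066 = 1.108818
Chained index = 100 × 0.887837 × 1.059716 × 1.108818 = 104.3237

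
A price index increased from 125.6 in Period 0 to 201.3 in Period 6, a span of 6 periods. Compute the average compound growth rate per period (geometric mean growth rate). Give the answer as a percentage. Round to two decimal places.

Growth factor = (201.3/125.6)^(1/6) = (1.602707)^(1/6) = 1.081788
Growth rate = 1.081788 − 1 = 0.081788 = 8.1788%

8.18%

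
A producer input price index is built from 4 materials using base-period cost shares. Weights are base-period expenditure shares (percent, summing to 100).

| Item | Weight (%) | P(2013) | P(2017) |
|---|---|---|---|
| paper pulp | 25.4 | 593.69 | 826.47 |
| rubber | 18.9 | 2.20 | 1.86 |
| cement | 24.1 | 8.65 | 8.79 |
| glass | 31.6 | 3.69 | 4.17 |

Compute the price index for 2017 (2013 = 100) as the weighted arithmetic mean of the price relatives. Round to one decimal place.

paper pulp: 25.4 × (826.47/593.69) = 25.4 × 1.392090 = 35.3591
rubber: 18.9 × (1.86/2.20) = 18.9 × 0.845455 = 15.9791
cement: 24.1 × (8.79/8.65) = 24.1 × 1.016185 = 24.4901
glass: 31.6 × (4.17/3.69) = 31.6 × 1.130081 = 35.7106
Index = Σ wᵢ·(p₁ᵢ/p₀ᵢ) = 35.3591 + 15.9791 + 24.4901 + 35.7106 = 111.5388

111.5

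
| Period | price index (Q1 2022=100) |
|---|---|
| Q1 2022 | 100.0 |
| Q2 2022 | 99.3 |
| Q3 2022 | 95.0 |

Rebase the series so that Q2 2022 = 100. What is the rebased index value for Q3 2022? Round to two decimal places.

Rebased(Q3 2022) = 95.0 / 99.3 × 100 = 95.6697

95.67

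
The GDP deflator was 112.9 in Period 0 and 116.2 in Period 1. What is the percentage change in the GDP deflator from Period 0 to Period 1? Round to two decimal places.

Change = (116.2 − 112.9) / 112.9 × 100
       = 3.3 / 112.9 × 100 = 2.9229%

2.92%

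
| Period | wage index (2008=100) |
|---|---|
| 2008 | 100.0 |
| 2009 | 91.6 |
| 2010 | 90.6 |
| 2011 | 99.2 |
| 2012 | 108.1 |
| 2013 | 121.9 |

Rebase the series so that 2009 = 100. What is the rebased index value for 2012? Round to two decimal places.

Rebased(2012) = 108.1 / 91.6 × 100 = 118.0131

118.01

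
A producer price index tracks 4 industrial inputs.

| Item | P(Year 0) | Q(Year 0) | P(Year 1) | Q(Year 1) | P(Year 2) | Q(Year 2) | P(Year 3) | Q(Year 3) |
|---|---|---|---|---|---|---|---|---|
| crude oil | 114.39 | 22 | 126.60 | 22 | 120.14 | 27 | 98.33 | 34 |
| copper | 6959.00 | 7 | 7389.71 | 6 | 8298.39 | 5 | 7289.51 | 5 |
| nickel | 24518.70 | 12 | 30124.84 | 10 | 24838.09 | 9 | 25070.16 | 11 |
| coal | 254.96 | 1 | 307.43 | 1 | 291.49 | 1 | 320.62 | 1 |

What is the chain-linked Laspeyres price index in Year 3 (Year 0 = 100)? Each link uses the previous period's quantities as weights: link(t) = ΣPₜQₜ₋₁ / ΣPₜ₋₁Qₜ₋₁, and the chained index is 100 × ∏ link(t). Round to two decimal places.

102.63

Link Year 0→Year 1:
ΣP(Year 1)Q(Year 0) = 126.60×22 + 7389.71×7 + 30124.84×12 + 307.43×1 = 2785.2 + 51727.97 + 361498.08 + 307.43 = 416318.68
ΣP(Year 0)Q(Year 0) = 114.39×22 + 6959.00×7 + 24518.70×12 + 254.96×1 = 2516.58 + 48713 + 294224.4 + 254.96 = 345708.94
link = 416318.68/345708.94 = 1.204246
Link Year 1→Year 2:
ΣP(Year 2)Q(Year 1) = 120.14×22 + 8298.39×6 + 24838.09×10 + 291.49×1 = 2643.08 + 49790.34 + 248380.9 + 291.49 = 301105.81
ΣP(Year 1)Q(Year 1) = 126.60×22 + 7389.71×6 + 30124.84×10 + 307.43×1 = 2785.2 + 44338.26 + 301248.4 + 307.43 = 348679.29
link = 301105.81/348679.29 = 0.863561
Link Year 2→Year 3:
ΣP(Year 3)Q(Year 2) = 98.33×27 + 7289.51×5 + 25070.16×9 + 320.62×1 = 2654.91 + 36447.55 + 225631.44 + 320.62 = 265054.52
ΣP(Year 2)Q(Year 2) = 120.14×27 + 8298.39×5 + 24838.09×9 + 291.49×1 = 3243.78 + 41491.95 + 223542.81 + 291.49 = 268570.03
link = 265054.52/268570.03 = 0.986910
Chained index = 100 × 1.204246 × 0.863561 × 0.986910 = 102.6327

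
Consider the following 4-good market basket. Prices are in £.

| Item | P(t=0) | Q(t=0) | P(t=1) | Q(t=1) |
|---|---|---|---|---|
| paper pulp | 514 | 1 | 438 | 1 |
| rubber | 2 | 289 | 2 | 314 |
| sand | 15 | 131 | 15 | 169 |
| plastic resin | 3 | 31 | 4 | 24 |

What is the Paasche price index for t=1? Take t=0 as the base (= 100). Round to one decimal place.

98.6

Paasche price index uses current-period quantities as weights.
ΣP(t=1)·Q(t=1) = 438×1 + 2×314 + 15×169 + 4×24 = 438 + 628 + 2535 + 96 = 3697
ΣP(t=0)·Q(t=1) = 514×1 + 2×314 + 15×169 + 3×24 = 514 + 628 + 2535 + 72 = 3749
Index = 3697 / 3749 × 100 = 98.6130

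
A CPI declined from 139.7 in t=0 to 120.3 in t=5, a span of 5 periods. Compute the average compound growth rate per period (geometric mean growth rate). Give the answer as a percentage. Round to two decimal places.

-2.95%

Growth factor = (120.3/139.7)^(1/5) = (0.861131)^(1/5) = 0.970541
Growth rate = 0.970541 − 1 = -0.029459 = -2.9459%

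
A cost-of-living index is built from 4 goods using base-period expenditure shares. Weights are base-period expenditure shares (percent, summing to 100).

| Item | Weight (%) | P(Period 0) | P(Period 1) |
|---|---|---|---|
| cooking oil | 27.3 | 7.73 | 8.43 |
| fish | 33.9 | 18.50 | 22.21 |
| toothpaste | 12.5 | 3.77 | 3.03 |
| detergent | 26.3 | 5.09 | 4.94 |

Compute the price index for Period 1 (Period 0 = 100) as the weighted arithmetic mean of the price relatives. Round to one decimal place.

cooking oil: 27.3 × (8.43/7.73) = 27.3 × 1.090556 = 29.7722
fish: 33.9 × (22.21/18.50) = 33.9 × 1.200541 = 40.6983
toothpaste: 12.5 × (3.03/3.77) = 12.5 × 0.803714 = 10.0464
detergent: 26.3 × (4.94/5.09) = 26.3 × 0.970530 = 25.5250
Index = Σ wᵢ·(p₁ᵢ/p₀ᵢ) = 29.7722 + 40.6983 + 10.0464 + 25.5250 = 106.0419

106.0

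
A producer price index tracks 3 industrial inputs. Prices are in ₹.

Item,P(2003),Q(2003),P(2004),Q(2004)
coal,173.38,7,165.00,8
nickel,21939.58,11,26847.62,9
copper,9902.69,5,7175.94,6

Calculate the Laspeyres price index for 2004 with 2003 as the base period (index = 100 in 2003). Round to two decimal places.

113.80

Laspeyres price index uses base-period quantities as weights.
ΣP(2004)·Q(2003) = 165.00×7 + 26847.62×11 + 7175.94×5 = 1155 + 295323.82 + 35879.7 = 332358.52
ΣP(2003)·Q(2003) = 173.38×7 + 21939.58×11 + 9902.69×5 = 1213.66 + 241335.38 + 49513.45 = 292062.49
Index = 332358.52 / 292062.49 × 100 = 113.7971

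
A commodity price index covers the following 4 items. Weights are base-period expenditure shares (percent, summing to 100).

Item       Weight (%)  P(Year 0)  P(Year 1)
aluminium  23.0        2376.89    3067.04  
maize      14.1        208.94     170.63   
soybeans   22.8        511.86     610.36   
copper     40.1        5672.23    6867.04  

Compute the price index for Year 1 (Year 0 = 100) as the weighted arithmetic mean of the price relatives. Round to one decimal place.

116.9

aluminium: 23.0 × (3067.04/2376.89) = 23.0 × 1.290358 = 29.6782
maize: 14.1 × (170.63/208.94) = 14.1 × 0.816646 = 11.5147
soybeans: 22.8 × (610.36/511.86) = 22.8 × 1.192435 = 27.1875
copper: 40.1 × (6867.04/5672.23) = 40.1 × 1.210642 = 48.5467
Index = Σ wᵢ·(p₁ᵢ/p₀ᵢ) = 29.6782 + 11.5147 + 27.1875 + 48.5467 = 116.9272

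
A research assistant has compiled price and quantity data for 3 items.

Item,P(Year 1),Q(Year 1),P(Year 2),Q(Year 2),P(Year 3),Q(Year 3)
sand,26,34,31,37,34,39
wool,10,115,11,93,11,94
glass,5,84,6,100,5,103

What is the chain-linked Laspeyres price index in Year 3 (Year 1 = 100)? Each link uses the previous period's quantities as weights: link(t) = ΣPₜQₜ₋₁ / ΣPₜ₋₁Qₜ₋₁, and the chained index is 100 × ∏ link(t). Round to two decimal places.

115.49

Link Year 1→Year 2:
ΣP(Year 2)Q(Year 1) = 31×34 + 11×115 + 6×84 = 1054 + 1265 + 504 = 2823
ΣP(Year 1)Q(Year 1) = 26×34 + 10×115 + 5×84 = 884 + 1150 + 420 = 2454
link = 2823/2454 = 1.150367
Link Year 2→Year 3:
ΣP(Year 3)Q(Year 2) = 34×37 + 11×93 + 5×100 = 1258 + 1023 + 500 = 2781
ΣP(Year 2)Q(Year 2) = 31×37 + 11×93 + 6×100 = 1147 + 1023 + 600 = 2770
link = 2781/2770 = 1.003971
Chained index = 100 × 1.150367 × 1.003971 = 115.4935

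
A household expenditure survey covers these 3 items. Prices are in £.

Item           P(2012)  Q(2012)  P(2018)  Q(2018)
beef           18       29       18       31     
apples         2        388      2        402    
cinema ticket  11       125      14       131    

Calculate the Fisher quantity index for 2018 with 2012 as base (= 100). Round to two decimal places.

Laspeyres component (base-period weights):
ΣP(2012)Q(2018) = 18×31 + 2×402 + 11×131 = 558 + 804 + 1441 = 2803
ΣP(2012)Q(2012) = 18×29 + 2×388 + 11×125 = 522 + 776 + 1375 = 2673
L = 2803 / 2673 × 100 = 104.8634
Paasche component (current-period weights):
ΣP(2018)Q(2018) = 18×31 + 2×402 + 14×131 = 558 + 804 + 1834 = 3196
ΣP(2018)Q(2012) = 18×29 + 2×388 + 14×125 = 522 + 776 + 1750 = 3048
P = 3196 / 3048 × 100 = 104.8556
Fisher = √(L × P) = √(104.8634 × 104.8556) = 104.8595

104.86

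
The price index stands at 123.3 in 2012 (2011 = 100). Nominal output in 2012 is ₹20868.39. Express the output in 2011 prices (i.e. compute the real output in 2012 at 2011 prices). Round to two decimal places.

16924.89

Real = Nominal ÷ (Index/100) = 20868.39 ÷ (123.3/100)
     = 20868.39 ÷ 1.233 = 16924.8905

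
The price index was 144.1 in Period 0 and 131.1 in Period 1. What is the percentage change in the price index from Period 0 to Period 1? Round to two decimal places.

-9.02%

Change = (131.1 − 144.1) / 144.1 × 100
       = -13.0 / 144.1 × 100 = -9.0215%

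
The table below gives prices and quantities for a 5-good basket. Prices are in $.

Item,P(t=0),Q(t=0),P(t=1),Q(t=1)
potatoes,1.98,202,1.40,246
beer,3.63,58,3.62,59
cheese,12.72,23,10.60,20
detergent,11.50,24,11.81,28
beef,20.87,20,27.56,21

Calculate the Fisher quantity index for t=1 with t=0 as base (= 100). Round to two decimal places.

107.18

Laspeyres component (base-period weights):
ΣP(t=0)Q(t=1) = 1.98×246 + 3.63×59 + 12.72×20 + 11.50×28 + 20.87×21 = 487.08 + 214.17 + 254.4 + 322 + 438.27 = 1715.92
ΣP(t=0)Q(t=0) = 1.98×202 + 3.63×58 + 12.72×23 + 11.50×24 + 20.87×20 = 399.96 + 210.54 + 292.56 + 276 + 417.4 = 1596.46
L = 1715.92 / 1596.46 × 100 = 107.4828
Paasche component (current-period weights):
ΣP(t=1)Q(t=1) = 1.40×246 + 3.62×59 + 10.60×20 + 11.81×28 + 27.56×21 = 344.4 + 213.58 + 212 + 330.68 + 578.76 = 1679.42
ΣP(t=1)Q(t=0) = 1.40×202 + 3.62×58 + 10.60×23 + 11.81×24 + 27.56×20 = 282.8 + 209.96 + 243.8 + 283.44 + 551.2 = 1571.2
P = 1679.42 / 1571.2 × 100 = 106.8877
Fisher = √(L × P) = √(107.4828 × 106.8877) = 107.1849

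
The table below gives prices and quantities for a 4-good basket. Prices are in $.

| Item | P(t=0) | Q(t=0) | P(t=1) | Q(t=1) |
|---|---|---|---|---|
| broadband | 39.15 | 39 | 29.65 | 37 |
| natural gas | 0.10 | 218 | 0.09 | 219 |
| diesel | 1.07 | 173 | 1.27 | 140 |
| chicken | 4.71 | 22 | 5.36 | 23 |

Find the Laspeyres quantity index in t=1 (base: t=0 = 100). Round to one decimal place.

94.1

Laspeyres quantity index uses base-period prices as weights.
ΣP(t=0)·Q(t=1) = 39.15×37 + 0.10×219 + 1.07×140 + 4.71×23 = 1448.55 + 21.9 + 149.8 + 108.33 = 1728.58
ΣP(t=0)·Q(t=0) = 39.15×39 + 0.10×218 + 1.07×173 + 4.71×22 = 1526.85 + 21.8 + 185.11 + 103.62 = 1837.38
Index = 1728.58 / 1837.38 × 100 = 94.0785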